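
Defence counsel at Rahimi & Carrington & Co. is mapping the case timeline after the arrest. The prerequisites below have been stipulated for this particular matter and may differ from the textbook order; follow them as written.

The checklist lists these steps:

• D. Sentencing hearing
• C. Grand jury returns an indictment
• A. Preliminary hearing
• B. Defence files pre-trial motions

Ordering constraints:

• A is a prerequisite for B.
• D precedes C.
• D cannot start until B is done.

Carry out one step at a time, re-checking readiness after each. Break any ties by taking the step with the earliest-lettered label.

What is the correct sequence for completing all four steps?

A, B, D, C

Only A has no prerequisites, so it is first.
Next only B has its prerequisites met → B.
D needed B, now all done → D.
C needed D, now all done → C.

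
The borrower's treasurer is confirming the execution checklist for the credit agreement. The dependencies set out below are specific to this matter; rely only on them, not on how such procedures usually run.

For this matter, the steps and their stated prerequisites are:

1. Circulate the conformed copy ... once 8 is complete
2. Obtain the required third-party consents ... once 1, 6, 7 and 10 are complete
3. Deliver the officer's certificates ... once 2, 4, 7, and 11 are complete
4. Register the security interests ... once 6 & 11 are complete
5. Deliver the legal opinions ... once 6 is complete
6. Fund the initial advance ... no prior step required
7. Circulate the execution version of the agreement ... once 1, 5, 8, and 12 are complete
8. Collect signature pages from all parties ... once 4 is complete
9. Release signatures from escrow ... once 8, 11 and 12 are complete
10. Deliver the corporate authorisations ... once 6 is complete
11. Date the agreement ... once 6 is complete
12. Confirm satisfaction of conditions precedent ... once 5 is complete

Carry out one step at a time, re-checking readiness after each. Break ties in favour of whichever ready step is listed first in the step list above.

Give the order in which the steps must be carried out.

6, 5, 10, 11, 4, 8, 1, 12, 7, 2, 3, 9

6 has no prerequisites → 6 first.
Now 5, 10 and 11 have their prerequisites met. 5 is listed earlier, so 5 next.
12 now also ready, so the ready set is {10, 11, 12}; 10 is listed earlier → 10.
11 and 12 are both available; 11 is listed earlier → 11.
4 now also ready, so the ready set is {4, 12}; 4 is listed earlier → 4.
Now 8 and 12 have their prerequisites met. 8 is listed earlier, so 8 next.
1 and 12 are both available; 1 is listed earlier → 1.
12 needed 5, now all done → 12.
Ready: 7 and 9. 7 is listed earlier → 7.
Now 2 and 9 have their prerequisites met. 2 is listed earlier, so 2 next.
3 now also ready, so the ready set is {3, 9}; 3 is listed earlier → 3.
9 needed 8, 11 and 12, now all done → 9.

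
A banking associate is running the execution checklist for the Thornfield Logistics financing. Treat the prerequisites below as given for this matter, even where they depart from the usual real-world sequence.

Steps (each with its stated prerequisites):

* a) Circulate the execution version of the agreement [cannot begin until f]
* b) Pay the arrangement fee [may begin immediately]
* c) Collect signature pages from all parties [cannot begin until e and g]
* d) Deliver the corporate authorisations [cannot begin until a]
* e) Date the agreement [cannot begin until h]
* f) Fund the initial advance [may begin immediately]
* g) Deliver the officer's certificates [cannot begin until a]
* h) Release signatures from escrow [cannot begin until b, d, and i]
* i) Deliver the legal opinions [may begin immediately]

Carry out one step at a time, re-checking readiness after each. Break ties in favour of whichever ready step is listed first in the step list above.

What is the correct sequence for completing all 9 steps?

b, f, a, d, g, i, h, e, c

b, f and i have no prerequisites; b is listed earlier, so b is first.
f and i are both available; f is listed earlier → f.
a and i are both available; a is listed earlier → a.
d and g now also ready, so the ready set is {d, g, i}; d is listed earlier → d.
Ready: g and i. g is listed earlier → g.
i is the only step now ready → i.
h needed b, d and i, now all done → h.
e is the only step now ready → e.
c is the only step now ready → c.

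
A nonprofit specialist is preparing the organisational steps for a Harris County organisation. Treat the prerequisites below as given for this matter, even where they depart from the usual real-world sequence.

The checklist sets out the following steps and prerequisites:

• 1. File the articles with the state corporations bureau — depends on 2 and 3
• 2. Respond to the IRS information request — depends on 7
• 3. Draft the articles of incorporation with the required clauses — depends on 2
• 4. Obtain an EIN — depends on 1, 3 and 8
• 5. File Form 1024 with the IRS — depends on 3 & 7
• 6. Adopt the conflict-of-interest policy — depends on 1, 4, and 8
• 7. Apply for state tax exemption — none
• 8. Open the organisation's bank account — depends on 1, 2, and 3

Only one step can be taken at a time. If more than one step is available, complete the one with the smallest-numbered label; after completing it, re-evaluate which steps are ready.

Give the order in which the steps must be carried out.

7, 2, 3, 1, 5, 8, 4, 6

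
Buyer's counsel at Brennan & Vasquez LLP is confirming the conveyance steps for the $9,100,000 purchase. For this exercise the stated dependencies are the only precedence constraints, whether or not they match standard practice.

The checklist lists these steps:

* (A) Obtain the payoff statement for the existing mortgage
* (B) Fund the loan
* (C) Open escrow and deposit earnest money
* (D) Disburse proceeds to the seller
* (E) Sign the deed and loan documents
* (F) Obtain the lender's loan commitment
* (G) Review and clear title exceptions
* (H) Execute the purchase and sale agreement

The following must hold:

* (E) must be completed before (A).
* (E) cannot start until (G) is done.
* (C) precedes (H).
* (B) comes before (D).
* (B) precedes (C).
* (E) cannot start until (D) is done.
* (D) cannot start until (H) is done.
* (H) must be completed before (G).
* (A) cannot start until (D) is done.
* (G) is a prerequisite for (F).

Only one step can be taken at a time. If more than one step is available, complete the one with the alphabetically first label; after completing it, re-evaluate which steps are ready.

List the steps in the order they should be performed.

(B) is the only step with nothing outstanding, so it goes first.
That leaves (C) as the only ready step → (C).
(H) needed (C), now all done → (H).
Now (D) and (G) have their prerequisites met. (D) has the earlier label, so (D) next.
(G) is the only step now ready → (G).
(E) and (F) are both available; (E) has the earlier label → (E).
(A) and (F) are both available; (A) has the earlier label → (A).
Next only (F) has its prerequisites met → (F).

(B), (C), (H), (D), (G), (E), (A), (F)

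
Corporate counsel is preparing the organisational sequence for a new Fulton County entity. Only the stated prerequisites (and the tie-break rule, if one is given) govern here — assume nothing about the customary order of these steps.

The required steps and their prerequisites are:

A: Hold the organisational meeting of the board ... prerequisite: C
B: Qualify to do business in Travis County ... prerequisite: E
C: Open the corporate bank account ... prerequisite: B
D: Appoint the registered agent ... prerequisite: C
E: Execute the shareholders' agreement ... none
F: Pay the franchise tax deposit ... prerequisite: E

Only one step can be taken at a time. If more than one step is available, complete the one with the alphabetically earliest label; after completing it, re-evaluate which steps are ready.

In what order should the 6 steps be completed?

E is the only step with nothing outstanding, so it goes first.
B and F are both available; B has the earlier label → B.
C now also ready, so the ready set is {C, F}; C has the earlier label → C.
A, D and F are all available; A has the earlier label → A.
Now D and F have their prerequisites met. D has the earlier label, so D next.
F is the only step now ready → F.

E B C A D F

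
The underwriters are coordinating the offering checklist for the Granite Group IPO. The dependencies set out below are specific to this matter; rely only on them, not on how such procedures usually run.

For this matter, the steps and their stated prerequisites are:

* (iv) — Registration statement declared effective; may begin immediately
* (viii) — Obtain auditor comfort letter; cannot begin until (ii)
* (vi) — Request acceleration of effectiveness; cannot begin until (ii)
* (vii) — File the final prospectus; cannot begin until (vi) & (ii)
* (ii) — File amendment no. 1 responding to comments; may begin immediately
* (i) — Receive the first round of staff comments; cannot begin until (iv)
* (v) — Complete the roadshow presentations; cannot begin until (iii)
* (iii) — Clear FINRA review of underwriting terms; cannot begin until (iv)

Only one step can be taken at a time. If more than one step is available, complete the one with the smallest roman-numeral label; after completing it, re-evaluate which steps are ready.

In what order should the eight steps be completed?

(ii) (iv) (i) (iii) (v) (vi) (vii) (viii)

(ii) and (iv) have no prerequisites; (ii) has the earlier label, so (ii) is first.
(iv), (vi) and (viii) are all available; (iv) has the earlier label → (iv).
Ready: (i), (iii), (vi) and (viii). (i) has the earlier label → (i).
Now (iii), (vi) and (viii) have their prerequisites met. (iii) has the earlier label, so (iii) next.
Now (v), (vi) and (viii) have their prerequisites met. (v) has the earlier label, so (v) next.
Now (vi) and (viii) have their prerequisites met. (vi) has the earlier label, so (vi) next.
(vii) and (viii) are both available; (vii) has the earlier label → (vii).
That leaves (viii) as the only ready step → (viii).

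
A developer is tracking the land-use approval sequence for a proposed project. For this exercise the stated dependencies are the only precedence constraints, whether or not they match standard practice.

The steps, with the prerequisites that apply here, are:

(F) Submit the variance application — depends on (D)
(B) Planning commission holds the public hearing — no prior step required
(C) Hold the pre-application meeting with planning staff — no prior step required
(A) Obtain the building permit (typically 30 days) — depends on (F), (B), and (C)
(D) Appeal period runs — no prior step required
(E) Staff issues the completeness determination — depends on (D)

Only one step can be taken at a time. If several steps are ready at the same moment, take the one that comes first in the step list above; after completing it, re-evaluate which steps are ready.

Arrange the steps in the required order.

(B) → (C) → (D) → (F) → (A) → (E)

(B), (C) and (D) have no prerequisites; (B) is listed earlier, so (B) is first.
(C) and (D) are both available; (C) is listed earlier → (C).
(D) is the only step now ready → (D).
(F) and (E) are both available; (F) is listed earlier → (F).
(A) now also ready, so the ready set is {(A), (E)}; (A) is listed earlier → (A).
Next only (E) has its prerequisites met → (E).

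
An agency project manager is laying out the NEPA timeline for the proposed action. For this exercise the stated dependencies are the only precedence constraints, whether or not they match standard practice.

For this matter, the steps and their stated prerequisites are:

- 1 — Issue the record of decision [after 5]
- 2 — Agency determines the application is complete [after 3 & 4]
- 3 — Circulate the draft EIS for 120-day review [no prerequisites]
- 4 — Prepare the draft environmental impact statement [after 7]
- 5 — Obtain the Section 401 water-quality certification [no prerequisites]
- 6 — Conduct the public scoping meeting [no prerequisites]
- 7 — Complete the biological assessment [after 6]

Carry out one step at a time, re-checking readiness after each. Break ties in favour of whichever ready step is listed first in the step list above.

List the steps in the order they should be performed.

3 5 1 6 7 4 2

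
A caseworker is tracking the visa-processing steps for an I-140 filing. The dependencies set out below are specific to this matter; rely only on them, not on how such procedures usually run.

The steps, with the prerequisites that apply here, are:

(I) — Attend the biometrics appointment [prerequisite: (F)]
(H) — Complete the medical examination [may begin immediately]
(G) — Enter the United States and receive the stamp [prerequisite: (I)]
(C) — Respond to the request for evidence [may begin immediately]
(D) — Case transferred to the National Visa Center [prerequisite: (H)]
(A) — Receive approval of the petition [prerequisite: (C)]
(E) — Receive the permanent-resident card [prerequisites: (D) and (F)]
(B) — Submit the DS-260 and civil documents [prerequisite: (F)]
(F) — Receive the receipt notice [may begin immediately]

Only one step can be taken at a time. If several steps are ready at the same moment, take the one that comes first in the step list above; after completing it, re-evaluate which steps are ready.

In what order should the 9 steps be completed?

(H) (C) (D) (A) (F) (I) (G) (E) (B)

(H), (C) and (F) have no prerequisites; (H) is listed earlier, so (H) is first.
Now (C), (D) and (F) have their prerequisites met. (C) is listed earlier, so (C) next.
(A) now also ready, so the ready set is {(D), (A), (F)}; (D) is listed earlier → (D).
Ready: (A) and (F). (A) is listed earlier → (A).
That leaves (F) as the only ready step → (F).
Now (I), (E) and (B) have their prerequisites met. (I) is listed earlier, so (I) next.
(G), (E) and (B) are all available; (G) is listed earlier → (G).
Ready: (E) and (B). (E) is listed earlier → (E).
Next only (B) has its prerequisites met → (B).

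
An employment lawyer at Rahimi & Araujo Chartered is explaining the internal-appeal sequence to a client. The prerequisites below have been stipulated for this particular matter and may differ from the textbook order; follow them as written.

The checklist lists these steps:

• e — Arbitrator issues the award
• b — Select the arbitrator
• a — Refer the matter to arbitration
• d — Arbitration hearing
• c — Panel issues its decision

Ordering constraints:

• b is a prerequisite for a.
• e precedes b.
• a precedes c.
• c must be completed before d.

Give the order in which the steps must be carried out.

e has no prerequisites → e first.
That leaves b as the only ready step → b.
a needed b, now all done → a.
That leaves c as the only ready step → c.
d needed c, now all done → d.

e → b → a → c → d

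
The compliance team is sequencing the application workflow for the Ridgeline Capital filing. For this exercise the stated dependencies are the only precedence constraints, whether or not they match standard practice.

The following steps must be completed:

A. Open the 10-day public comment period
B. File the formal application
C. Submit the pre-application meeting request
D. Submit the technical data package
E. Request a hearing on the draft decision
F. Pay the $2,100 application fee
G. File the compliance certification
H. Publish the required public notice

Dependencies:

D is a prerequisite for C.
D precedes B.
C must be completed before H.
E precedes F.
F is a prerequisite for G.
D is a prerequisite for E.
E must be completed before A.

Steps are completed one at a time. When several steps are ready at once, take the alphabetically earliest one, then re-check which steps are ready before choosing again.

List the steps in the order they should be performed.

Only D has no prerequisites, so it is first.
Ready: B, C and E. B has the earlier label → B.
Ready: C and E. C has the earlier label → C.
Ready: E and H. E has the earlier label → E.
Now A, F and H have their prerequisites met. A has the earlier label, so A next.
Now F and H have their prerequisites met. F has the earlier label, so F next.
Ready: G and H. G has the earlier label → G.
H needed C, now all done → H.

D B C E A F G H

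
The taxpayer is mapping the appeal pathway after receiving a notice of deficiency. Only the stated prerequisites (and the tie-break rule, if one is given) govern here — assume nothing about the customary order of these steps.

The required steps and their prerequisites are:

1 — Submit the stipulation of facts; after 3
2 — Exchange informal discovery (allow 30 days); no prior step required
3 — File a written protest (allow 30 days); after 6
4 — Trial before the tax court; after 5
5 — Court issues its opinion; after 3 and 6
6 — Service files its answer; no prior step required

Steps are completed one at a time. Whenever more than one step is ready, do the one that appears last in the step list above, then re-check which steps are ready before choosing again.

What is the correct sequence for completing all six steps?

6 → 3 → 5 → 4 → 2 → 1

6 and 2 have no prerequisites; 6 is listed later, so 6 is first.
3 and 2 are both available; 3 is listed later → 3.
Ready: 5, 2 and 1. 5 is listed later → 5.
Ready: 4, 2 and 1. 4 is listed later → 4.
Ready: 2 and 1. 2 is listed later → 2.
Next only 1 has its prerequisites met → 1.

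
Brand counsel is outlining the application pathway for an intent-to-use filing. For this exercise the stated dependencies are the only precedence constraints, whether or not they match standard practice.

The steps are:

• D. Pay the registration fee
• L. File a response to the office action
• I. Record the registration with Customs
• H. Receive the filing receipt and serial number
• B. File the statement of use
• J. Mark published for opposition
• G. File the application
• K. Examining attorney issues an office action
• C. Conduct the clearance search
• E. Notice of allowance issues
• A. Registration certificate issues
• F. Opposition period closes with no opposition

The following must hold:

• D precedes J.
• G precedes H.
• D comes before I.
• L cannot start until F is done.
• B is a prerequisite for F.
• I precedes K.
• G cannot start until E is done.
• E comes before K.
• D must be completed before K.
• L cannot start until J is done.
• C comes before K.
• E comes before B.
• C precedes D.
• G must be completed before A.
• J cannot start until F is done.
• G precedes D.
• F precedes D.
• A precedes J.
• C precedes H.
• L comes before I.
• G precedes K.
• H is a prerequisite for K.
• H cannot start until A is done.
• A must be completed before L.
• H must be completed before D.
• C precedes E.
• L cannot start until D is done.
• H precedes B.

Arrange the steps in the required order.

C E G A H B F D J L I K

C has no prerequisites → C first.
E needed C, now all done → E.
G is the only step now ready → G.
Next only A has its prerequisites met → A.
H needed G, C and A, now all done → H.
B is the only step now ready → B.
Next only F has its prerequisites met → F.
D needed H, G, C and F, now all done → D.
Next only J has its prerequisites met → J.
Next only L has its prerequisites met → L.
That leaves I as the only ready step → I.
That leaves K as the only ready step → K.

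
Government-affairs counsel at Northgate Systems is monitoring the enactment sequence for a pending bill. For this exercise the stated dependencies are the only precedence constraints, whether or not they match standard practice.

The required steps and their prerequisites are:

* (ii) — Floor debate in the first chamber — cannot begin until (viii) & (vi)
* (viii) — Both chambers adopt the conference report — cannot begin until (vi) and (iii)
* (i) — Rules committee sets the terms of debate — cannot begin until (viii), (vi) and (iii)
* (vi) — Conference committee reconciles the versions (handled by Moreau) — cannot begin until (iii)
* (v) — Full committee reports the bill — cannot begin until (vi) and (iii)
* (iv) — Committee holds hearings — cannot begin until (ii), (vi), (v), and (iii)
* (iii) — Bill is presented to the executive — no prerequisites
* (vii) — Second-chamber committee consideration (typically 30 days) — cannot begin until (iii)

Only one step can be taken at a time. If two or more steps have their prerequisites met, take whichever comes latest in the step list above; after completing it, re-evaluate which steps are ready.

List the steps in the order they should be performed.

(iii) is the only step with nothing outstanding, so it goes first.
(vii) and (vi) are both available; (vii) is listed later → (vii).
Next only (vi) has its prerequisites met → (vi).
(v) and (viii) are both available; (v) is listed later → (v).
(viii) needed (iii) and (vi), now all done → (viii).
Now (i) and (ii) have their prerequisites met. (i) is listed later, so (i) next.
That leaves (ii) as the only ready step → (ii).
(iv) needed (iii), (v), (vi) and (ii), now all done → (iv).

(iii) (vii) (vi) (v) (viii) (i) (ii) (iv)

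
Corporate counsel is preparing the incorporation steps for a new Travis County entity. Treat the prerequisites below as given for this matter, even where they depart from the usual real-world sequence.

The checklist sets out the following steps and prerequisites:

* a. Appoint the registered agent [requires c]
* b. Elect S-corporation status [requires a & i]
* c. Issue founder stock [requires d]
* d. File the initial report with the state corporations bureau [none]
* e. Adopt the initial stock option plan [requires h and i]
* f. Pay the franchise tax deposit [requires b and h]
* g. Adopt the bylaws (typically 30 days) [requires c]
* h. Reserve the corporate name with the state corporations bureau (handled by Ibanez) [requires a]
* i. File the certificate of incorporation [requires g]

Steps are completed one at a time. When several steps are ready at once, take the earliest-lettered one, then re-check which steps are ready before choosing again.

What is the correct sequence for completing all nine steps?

d, c, a, g, h, i, b, e, f

Only d has no prerequisites, so it is first.
That leaves c as the only ready step → c.
Ready: a and g. a has the earlier label → a.
h now also ready, so the ready set is {g, h}; g has the earlier label → g.
i now also ready, so the ready set is {h, i}; h has the earlier label → h.
i is the only step now ready → i.
Ready: b and e. b has the earlier label → b.
f now also ready, so the ready set is {e, f}; e has the earlier label → e.
f is the only step now ready → f.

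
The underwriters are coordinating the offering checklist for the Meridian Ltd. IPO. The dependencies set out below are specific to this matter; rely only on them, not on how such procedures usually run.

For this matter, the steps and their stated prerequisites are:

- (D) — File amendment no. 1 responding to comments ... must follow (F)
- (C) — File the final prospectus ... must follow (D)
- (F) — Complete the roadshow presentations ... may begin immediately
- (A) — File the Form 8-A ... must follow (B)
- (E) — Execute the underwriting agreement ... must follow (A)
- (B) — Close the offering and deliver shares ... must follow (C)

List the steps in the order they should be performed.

(F), (D), (C), (B), (A), (E)

(F) has no prerequisites → (F) first.
Next only (D) has its prerequisites met → (D).
Next only (C) has its prerequisites met → (C).
(B) needed (C), now all done → (B).
That leaves (A) as the only ready step → (A).
Next only (E) has its prerequisites met → (E).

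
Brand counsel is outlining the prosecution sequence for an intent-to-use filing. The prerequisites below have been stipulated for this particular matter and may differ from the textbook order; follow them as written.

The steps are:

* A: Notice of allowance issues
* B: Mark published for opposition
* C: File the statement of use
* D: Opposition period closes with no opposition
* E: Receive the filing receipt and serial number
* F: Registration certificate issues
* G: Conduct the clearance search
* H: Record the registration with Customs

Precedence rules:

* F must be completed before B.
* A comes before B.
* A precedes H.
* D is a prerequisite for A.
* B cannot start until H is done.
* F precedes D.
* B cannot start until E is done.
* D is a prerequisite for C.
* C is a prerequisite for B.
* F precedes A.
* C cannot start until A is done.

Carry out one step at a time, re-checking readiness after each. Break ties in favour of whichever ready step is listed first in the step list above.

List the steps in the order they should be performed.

E → F → D → A → C → G → H → B

Nothing is required for E, F and G. E is listed earlier → E first.
Now F and G have their prerequisites met. F is listed earlier, so F next.
D now also ready, so the ready set is {D, G}; D is listed earlier → D.
Ready: A and G. A is listed earlier → A.
C, G and H are all available; C is listed earlier → C.
Now G and H have their prerequisites met. G is listed earlier, so G next.
H needed A, now all done → H.
B needed A, C, E, F and H, now all done → B.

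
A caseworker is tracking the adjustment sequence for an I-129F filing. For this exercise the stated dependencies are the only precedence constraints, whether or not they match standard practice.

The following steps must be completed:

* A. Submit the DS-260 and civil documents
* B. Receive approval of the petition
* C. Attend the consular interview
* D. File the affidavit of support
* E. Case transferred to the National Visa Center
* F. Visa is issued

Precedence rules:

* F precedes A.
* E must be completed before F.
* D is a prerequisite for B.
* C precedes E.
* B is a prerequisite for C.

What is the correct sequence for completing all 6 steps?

Only D has no prerequisites, so it is first.
Next only B has its prerequisites met → B.
Next only C has its prerequisites met → C.
Next only E has its prerequisites met → E.
F needed E, now all done → F.
A needed F, now all done → A.

D, B, C, E, F, A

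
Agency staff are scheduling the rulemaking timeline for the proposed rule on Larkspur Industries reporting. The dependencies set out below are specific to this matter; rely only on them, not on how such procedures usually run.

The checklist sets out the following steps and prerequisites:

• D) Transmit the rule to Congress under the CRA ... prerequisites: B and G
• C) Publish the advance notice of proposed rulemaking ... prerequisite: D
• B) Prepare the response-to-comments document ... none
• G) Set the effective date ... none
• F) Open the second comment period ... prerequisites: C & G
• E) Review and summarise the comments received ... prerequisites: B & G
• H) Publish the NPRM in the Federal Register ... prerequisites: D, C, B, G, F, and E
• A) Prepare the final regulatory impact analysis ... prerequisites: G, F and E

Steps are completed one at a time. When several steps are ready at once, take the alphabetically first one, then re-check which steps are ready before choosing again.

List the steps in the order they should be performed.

Nothing is required for B and G. B has the earlier label → B first.
G is the only step now ready → G.
Ready: D and E. D has the earlier label → D.
C and E are both available; C has the earlier label → C.
E and F are both available; E has the earlier label → E.
F needed C and G, now all done → F.
A and H are both available; A has the earlier label → A.
H needed B, C, D, E, F and G, now all done → H.

B, G, D, C, E, F, A, H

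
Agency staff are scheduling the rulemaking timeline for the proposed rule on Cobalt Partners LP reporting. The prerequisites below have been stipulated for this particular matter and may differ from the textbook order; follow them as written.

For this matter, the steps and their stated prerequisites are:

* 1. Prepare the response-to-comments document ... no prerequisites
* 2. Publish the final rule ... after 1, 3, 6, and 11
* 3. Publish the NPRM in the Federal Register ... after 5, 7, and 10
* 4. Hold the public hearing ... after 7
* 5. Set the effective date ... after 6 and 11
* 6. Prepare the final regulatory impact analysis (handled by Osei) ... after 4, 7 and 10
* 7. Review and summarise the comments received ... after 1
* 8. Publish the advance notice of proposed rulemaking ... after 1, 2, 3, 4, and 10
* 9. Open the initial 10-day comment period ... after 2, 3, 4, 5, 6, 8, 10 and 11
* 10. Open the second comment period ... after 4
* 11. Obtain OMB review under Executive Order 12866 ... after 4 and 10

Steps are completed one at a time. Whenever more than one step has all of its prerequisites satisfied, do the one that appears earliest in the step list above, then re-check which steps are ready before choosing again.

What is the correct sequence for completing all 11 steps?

1 has no prerequisites → 1 first.
Next only 7 has its prerequisites met → 7.
That leaves 4 as the only ready step → 4.
Next only 10 has its prerequisites met → 10.
Ready: 6 and 11. 6 is listed earlier → 6.
Next only 11 has its prerequisites met → 11.
Next only 5 has its prerequisites met → 5.
3 is the only step now ready → 3.
2 needed 1, 3, 6 and 11, now all done → 2.
That leaves 8 as the only ready step → 8.
9 needed 2, 3, 4, 5, 6, 8, 10 and 11, now all done → 9.

1 → 7 → 4 → 10 → 6 → 11 → 5 → 3 → 2 → 8 → 9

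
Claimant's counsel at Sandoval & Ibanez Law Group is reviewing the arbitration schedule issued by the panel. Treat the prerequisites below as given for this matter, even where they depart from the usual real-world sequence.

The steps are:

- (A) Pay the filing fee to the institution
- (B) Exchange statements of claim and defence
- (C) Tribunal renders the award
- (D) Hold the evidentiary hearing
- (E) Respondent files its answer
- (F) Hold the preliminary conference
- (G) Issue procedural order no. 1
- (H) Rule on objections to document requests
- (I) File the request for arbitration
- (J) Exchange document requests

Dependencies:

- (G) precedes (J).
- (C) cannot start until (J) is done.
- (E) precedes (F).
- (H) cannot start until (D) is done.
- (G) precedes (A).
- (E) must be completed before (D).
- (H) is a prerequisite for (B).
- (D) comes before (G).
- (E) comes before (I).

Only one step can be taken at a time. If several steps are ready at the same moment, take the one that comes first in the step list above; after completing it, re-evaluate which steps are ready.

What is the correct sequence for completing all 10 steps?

Only (E) has no prerequisites, so it is first.
(D), (F) and (I) are all available; (D) is listed earlier → (D).
Ready: (F), (G), (H) and (I). (F) is listed earlier → (F).
Ready: (G), (H) and (I). (G) is listed earlier → (G).
(A) and (J) now also ready, so the ready set is {(A), (H), (I), (J)}; (A) is listed earlier → (A).
Now (H), (I) and (J) have their prerequisites met. (H) is listed earlier, so (H) next.
(B) now also ready, so the ready set is {(B), (I), (J)}; (B) is listed earlier → (B).
(I) and (J) are both available; (I) is listed earlier → (I).
Next only (J) has its prerequisites met → (J).
(C) needed (J), now all done → (C).

(E) (D) (F) (G) (A) (H) (B) (I) (J) (C)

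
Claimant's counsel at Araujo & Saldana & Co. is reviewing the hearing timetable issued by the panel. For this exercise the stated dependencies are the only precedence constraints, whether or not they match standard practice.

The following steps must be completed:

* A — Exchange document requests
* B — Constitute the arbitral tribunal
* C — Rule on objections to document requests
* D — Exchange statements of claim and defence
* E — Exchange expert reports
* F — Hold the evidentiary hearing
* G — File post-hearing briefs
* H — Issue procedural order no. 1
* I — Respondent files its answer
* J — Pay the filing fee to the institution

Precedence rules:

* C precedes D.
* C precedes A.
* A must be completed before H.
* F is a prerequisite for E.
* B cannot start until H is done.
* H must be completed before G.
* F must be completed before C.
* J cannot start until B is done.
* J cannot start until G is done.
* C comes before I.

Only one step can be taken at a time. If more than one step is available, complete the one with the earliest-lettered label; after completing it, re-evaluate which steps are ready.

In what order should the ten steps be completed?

F, C, A, D, E, H, B, G, I, J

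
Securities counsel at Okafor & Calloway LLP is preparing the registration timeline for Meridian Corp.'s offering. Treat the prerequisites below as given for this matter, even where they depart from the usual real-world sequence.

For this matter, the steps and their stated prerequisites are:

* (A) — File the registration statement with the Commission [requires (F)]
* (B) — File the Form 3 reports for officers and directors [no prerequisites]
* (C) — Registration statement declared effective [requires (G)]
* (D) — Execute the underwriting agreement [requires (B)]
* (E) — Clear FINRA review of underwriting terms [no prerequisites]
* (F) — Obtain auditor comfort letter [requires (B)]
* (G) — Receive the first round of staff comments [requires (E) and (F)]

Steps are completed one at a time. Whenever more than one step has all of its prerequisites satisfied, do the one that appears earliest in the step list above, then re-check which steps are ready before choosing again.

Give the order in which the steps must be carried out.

Nothing is required for (B) and (E). (B) is listed earlier → (B) first.
(D) and (F) now also ready, so the ready set is {(D), (E), (F)}; (D) is listed earlier → (D).
(E) and (F) are both available; (E) is listed earlier → (E).
(F) is the only step now ready → (F).
(A) and (G) are both available; (A) is listed earlier → (A).
Next only (G) has its prerequisites met → (G).
(C) needed (G), now all done → (C).

(B) (D) (E) (F) (A) (G) (C)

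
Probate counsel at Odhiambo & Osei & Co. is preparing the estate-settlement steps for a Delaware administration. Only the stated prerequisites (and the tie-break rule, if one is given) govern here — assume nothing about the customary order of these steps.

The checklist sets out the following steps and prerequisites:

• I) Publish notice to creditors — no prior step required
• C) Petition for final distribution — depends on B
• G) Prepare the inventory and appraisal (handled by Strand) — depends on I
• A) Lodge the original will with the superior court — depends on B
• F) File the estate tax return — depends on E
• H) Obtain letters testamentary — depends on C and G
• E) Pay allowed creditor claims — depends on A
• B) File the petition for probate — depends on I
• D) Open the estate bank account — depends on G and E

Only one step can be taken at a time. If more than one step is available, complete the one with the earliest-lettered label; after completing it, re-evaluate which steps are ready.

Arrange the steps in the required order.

Only I has no prerequisites, so it is first.
Now B and G have their prerequisites met. B has the earlier label, so B next.
A and C now also ready, so the ready set is {A, C, G}; A has the earlier label → A.
E now also ready, so the ready set is {C, E, G}; C has the earlier label → C.
Now E and G have their prerequisites met. E has the earlier label, so E next.
Now F and G have their prerequisites met. F has the earlier label, so F next.
That leaves G as the only ready step → G.
D and H are both available; D has the earlier label → D.
That leaves H as the only ready step → H.

I → B → A → C → E → F → G → D → H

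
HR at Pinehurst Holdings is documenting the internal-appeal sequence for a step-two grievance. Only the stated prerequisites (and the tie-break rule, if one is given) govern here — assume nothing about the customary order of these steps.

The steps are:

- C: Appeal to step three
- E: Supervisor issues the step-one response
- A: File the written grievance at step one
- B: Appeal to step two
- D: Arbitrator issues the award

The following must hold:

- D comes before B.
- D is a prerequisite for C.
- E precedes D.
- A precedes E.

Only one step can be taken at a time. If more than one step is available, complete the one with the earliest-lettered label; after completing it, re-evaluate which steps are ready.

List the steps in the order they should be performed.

A E D B C

A is the only step with nothing outstanding, so it goes first.
E is the only step now ready → E.
D is the only step now ready → D.
B and C are both available; B has the earlier label → B.
Next only C has its prerequisites met → C.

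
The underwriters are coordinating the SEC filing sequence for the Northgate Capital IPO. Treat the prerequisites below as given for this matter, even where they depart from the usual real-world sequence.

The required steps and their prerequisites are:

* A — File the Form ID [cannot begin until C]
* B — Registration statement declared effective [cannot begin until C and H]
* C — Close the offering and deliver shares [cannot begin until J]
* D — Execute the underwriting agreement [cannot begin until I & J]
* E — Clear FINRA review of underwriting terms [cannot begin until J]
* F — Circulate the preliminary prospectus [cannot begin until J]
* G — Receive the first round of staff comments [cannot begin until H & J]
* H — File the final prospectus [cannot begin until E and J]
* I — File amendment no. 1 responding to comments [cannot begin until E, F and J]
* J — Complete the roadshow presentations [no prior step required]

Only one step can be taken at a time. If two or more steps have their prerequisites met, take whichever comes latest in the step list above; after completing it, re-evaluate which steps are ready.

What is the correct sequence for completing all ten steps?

J → F → E → I → H → G → D → C → B → A

J has no prerequisites → J first.
F, E and C are all available; F is listed later → F.
E and C are both available; E is listed later → E.
I and H now also ready, so the ready set is {I, H, C}; I is listed later → I.
D now also ready, so the ready set is {H, D, C}; H is listed later → H.
G, D and C are all available; G is listed later → G.
D and C are both available; D is listed later → D.
C is the only step now ready → C.
B and A are both available; B is listed later → B.
A is the only step now ready → A.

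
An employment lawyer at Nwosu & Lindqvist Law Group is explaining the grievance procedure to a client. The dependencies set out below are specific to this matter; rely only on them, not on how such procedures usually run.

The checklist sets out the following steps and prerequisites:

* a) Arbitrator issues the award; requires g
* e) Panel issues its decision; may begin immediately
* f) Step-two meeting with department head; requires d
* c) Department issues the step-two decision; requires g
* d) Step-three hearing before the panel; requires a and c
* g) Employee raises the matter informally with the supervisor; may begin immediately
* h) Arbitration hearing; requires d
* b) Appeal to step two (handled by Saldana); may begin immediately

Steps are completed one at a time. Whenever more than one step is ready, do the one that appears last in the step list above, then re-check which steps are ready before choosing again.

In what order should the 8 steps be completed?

b g c e a d h f

Nothing is required for b, g and e. b is listed later → b first.
Ready: g and e. g is listed later → g.
c and a now also ready, so the ready set is {c, e, a}; c is listed later → c.
Now e and a have their prerequisites met. e is listed later, so e next.
a needed g, now all done → a.
d needed c and a, now all done → d.
Now h and f have their prerequisites met. h is listed later, so h next.
That leaves f as the only ready step → f.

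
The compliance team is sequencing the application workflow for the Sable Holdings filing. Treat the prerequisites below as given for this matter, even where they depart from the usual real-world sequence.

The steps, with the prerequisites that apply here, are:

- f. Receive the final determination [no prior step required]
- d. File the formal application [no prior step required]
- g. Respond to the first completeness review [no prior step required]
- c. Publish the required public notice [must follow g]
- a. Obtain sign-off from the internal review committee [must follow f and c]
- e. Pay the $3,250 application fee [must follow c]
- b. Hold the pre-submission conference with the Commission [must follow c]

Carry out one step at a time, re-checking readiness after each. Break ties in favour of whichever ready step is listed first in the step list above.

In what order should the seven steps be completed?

Nothing is required for f, d and g. f is listed earlier → f first.
d and g are both available; d is listed earlier → d.
Next only g has its prerequisites met → g.
c needed g, now all done → c.
Ready: a, e and b. a is listed earlier → a.
e and b are both available; e is listed earlier → e.
b needed c, now all done → b.

f, d, g, c, a, e, b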